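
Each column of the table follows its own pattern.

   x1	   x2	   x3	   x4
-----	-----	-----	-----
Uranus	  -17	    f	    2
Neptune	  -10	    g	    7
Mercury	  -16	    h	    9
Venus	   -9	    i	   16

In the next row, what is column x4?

25

Column x4 goes 2, 7, 9, 16 → 25 (each term is the sum of the two before it).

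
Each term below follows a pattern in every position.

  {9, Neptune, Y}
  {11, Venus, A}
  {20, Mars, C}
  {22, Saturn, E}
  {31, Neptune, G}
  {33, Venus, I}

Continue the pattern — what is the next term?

First part: alternating steps +2, +9, +2, +9, …, so 9, 11, 20, 22, 31, 33 → 42.
Planet — repeats Neptune → Venus → Mars → Saturn: Neptune, Venus, Mars, Saturn, Neptune, Venus → Mars.
For the letter, letters move forward 2 places in the alphabet, wrapping Z→A: Y, A, C, E, G, I → K.
Combining the parts gives {42, Mars, K}.

{42, Mars, K}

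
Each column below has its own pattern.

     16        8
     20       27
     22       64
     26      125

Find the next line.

For the first component, alternating steps +4, +2, +4, +2, …: 16, 20, 22, 26 → 28.
Second component goes 8, 27, 64, 125 → 216 (perfect cubes: 2³, 3³, 4³, …).
So the next line is 28  216.

28  216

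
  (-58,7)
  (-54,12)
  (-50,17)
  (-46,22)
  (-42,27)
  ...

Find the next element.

(-38,32)

First part: +4 each step; -58, -54, -50, -46, -42 → -38.
Second part: +5 each step; 7, 12, 17, 22, 27 → 32.
So the next element is (-38,32).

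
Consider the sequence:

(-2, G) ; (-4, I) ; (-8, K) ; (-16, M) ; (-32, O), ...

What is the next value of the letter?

Letter: letters move forward 2 places in the alphabet; G, I, K, M, O → Q.

Q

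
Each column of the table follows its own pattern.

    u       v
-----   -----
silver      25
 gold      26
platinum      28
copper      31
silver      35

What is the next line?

gold  40

Column u: repeats silver → gold → platinum → copper; silver, gold, platinum, copper, silver → gold.
For the column v, differences are 1, 2, 3, … (increasing by 1 each time): 25, 26, 28, 31, 35 → 40.
So the next line is gold  40.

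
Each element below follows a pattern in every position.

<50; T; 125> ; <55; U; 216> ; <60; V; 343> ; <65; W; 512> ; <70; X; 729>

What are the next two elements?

<75; Y; 1000>, <80; Z; 1331>

First slot goes 50, 55, 60, 65, 70 → 75 → 80 (+5 each step).
For the letter, letters move forward 1 place in the alphabet: T, U, V, W, X → Y → Z.
Third slot: perfect cubes: 5³, 6³, 7³, …; 125, 216, 343, 512, 729 → 1000 → 1331.
So the next two elements are <75; Y; 1000> and <80; Z; 1331>.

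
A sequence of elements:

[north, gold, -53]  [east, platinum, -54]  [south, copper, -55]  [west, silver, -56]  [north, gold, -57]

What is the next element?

[east, platinum, -58]

Direction: repeats north → east → south → west, so north, east, south, west, north → east.
Metal: repeats gold → platinum → copper → silver; gold, platinum, copper, silver, gold → platinum.
Third coordinate: −1 each step; -53, -54, -55, -56, -57 → -58.
So the next element is [east, platinum, -58].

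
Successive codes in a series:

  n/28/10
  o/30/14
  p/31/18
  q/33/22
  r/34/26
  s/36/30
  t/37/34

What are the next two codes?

Letter: letters move forward 1 place in the alphabet, so n, o, p, q, r, s, t → u → v.
Second component goes 28, 30, 31, 33, 34, 36, 37 → 39 → 40 (alternating steps +2, +1, +2, +1, …).
Third component — +4 each step: 10, 14, 18, 22, 26, 30, 34 → 38 → 42.
Putting the parts together: u/39/38 and then v/40/42.

u/39/38, v/40/42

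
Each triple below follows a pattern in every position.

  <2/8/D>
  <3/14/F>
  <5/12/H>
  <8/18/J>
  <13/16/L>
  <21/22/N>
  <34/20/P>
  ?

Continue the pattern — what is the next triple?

For the first value, each term is the sum of the two before it: 2, 3, 5, 8, 13, 21, 34 → 55.
Second value goes 8, 14, 12, 18, 16, 22, 20 → 26 (alternating steps +6, −2, +6, −2, …).
For the letter, letters move forward 2 places in the alphabet: D, F, H, J, L, N, P → R.
Combining the parts gives <55/26/R>.

<55/26/R>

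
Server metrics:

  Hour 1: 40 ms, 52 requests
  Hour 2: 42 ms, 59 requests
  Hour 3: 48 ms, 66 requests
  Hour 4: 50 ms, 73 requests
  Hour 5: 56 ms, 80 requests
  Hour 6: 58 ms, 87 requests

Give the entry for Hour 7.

64 ms, 94 requests

Ms: alternating steps +2, +6, +2, +6, …, so 40, 42, 48, 50, 56, 58 → 64.
Requests: +7 each step; 52, 59, 66, 73, 80, 87 → 94.
Putting it together: 64 ms, 94 requests.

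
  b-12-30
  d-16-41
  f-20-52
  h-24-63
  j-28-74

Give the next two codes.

l-32-85, n-36-96

Letter: letters move forward 2 places in the alphabet, so b, d, f, h, j → l → n.
Second component goes 12, 16, 20, 24, 28 → 32 → 36 (+4 each step).
Third component: 30, 41, 52, 63, 74 → 85 → 96 (+11 each step).
So the next two codes are l-32-85 and n-36-96.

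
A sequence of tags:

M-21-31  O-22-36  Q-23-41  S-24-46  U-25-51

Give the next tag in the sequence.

For the letter, letters move forward 2 places in the alphabet: M, O, Q, S, U → W.
Second component — +1 each step: 21, 22, 23, 24, 25 → 26.
Third component — +5 each step: 31, 36, 41, 46, 51 → 56.
Combining the parts gives W-26-56.

W-26-56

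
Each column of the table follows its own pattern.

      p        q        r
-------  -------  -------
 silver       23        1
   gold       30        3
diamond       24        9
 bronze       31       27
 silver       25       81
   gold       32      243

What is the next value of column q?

26

Column p — repeats silver → gold → diamond → bronze: silver, gold, diamond, bronze, silver, gold → diamond.
For the column q, alternating steps +7, −6, +7, −6, …: 23, 30, 24, 31, 25, 32 → 26.
Column r: ×3 each step, so 1, 3, 9, 27, 81, 243 → 729.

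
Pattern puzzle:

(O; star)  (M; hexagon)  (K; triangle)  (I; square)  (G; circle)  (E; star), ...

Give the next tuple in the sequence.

Letter goes O, M, K, I, G, E → C (letters move back 2 places in the alphabet).
Shape: star, hexagon, triangle, square, circle, star → hexagon (repeats star → hexagon → triangle → square → circle).
So the next tuple is (C; hexagon).

(C; hexagon)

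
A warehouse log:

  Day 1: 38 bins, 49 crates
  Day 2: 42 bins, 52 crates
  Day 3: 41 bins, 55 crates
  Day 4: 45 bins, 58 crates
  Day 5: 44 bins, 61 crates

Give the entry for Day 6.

Bins: alternating steps +4, −1, +4, −1, …, so 38, 42, 41, 45, 44 → 48.
Crates: +3 each step; 49, 52, 55, 58, 61 → 64.
Combining the parts gives 48 bins, 64 crates.

48 bins, 64 crates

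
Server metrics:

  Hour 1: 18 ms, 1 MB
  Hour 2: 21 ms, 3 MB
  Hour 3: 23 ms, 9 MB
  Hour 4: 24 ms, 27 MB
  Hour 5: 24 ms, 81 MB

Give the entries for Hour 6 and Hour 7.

23 ms, 243 MB; 21 ms, 729 MB

Ms — differences are 3, 2, 1, … (decreasing by 1 each time): 18, 21, 23, 24, 24 → 23 → 21.
MB: 1, 3, 9, 27, 81 → 243 → 729 (×3 each step).
Putting the parts together: 23 ms, 243 MB and then 21 ms, 729 MB.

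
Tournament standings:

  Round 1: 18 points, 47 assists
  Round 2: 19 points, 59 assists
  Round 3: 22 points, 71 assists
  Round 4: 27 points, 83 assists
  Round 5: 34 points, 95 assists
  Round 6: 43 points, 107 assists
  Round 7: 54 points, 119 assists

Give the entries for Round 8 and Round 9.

Points goes 18, 19, 22, 27, 34, 43, 54 → 67 → 82 (differences are 1, 3, 5, … (increasing by 2 each time)).
Assists — +12 each step: 47, 59, 71, 83, 95, 107, 119 → 131 → 143.
So the next two rows are 67 points, 131 assists and 82 points, 143 assists.

67 points, 131 assists; 82 points, 143 assists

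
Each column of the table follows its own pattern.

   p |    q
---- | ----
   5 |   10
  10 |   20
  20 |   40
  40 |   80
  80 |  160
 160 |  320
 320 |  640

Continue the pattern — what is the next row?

640  1280

Column p: ×2 each step; 5, 10, 20, 40, 80, 160, 320 → 640.
For the column q, always 2 × the column p: 10, 20, 40, 80, 160, 320, 640 → 1280.
Combining the parts gives 640  1280.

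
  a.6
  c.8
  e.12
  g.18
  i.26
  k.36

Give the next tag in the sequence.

m.48

For the letter, letters move forward 2 places in the alphabet: a, c, e, g, i, k → m.
Second component: differences are 2, 4, 6, … (increasing by 2 each time); 6, 8, 12, 18, 26, 36 → 48.
So the next tag is m.48.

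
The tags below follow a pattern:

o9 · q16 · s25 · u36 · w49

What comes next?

Letter: letters move forward 2 places in the alphabet, so o, q, s, u, w → y.
Second component goes 9, 16, 25, 36, 49 → 64 (perfect squares: 3², 4², 5², …).
Combining the parts gives y64.

y64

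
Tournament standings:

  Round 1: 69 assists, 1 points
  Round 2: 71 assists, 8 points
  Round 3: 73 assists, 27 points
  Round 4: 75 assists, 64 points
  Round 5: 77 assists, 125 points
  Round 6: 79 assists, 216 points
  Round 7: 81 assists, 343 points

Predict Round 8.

Assists: +2 each step, so 69, 71, 73, 75, 77, 79, 81 → 83.
For the points, perfect cubes: 1³, 2³, 3³, …: 1, 8, 27, 64, 125, 216, 343 → 512.
Putting it together: 83 assists, 512 points.

83 assists, 512 points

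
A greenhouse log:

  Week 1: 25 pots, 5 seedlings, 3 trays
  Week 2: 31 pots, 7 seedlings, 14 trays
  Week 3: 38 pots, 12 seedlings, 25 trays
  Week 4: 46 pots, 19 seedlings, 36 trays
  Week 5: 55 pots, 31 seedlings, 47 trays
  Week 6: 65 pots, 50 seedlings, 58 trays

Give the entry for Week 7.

76 pots, 81 seedlings, 69 trays

Pots: 25, 31, 38, 46, 55, 65 → 76 (differences are 6, 7, 8, … (increasing by 1 each time)).
Seedlings: each term is the sum of the two before it; 5, 7, 12, 19, 31, 50 → 81.
Trays: +11 each step; 3, 14, 25, 36, 47, 58 → 69.
Combining the parts gives 76 pots, 81 seedlings, 69 trays.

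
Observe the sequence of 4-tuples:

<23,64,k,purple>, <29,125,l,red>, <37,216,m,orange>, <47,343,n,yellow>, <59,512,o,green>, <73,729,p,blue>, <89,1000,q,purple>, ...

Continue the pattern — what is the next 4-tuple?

First part — differences are 6, 8, 10, … (increasing by 2 each time): 23, 29, 37, 47, 59, 73, 89 → 107.
Second part: perfect cubes: 4³, 5³, 6³, …; 64, 125, 216, 343, 512, 729, 1000 → 1331.
For the letter, letters move forward 1 place in the alphabet: k, l, m, n, o, p, q → r.
Colour goes purple, red, orange, yellow, green, blue, purple → red (repeats purple → red → orange → yellow → green → blue).
Combining the parts gives <107,1331,r,red>.

<107,1331,r,red>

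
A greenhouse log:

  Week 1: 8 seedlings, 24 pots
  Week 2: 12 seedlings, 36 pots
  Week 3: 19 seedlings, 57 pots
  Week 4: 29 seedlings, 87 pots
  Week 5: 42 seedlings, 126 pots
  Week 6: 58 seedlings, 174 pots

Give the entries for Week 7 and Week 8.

Seedlings goes 8, 12, 19, 29, 42, 58 → 77 → 99 (differences are 4, 7, 10, … (increasing by 3 each time)).
For the pots, always 3 × the seedlings: 24, 36, 57, 87, 126, 174 → 231 → 297.
Putting the parts together: 77 seedlings, 231 pots and then 99 seedlings, 297 pots.

77 seedlings, 231 pots; 99 seedlings, 297 pots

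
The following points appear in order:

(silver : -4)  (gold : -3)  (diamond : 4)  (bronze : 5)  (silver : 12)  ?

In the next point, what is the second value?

13

For the rank, repeats silver → gold → diamond → bronze: silver, gold, diamond, bronze, silver → gold.
Second value — alternating steps +1, +7, +1, +7, …: -4, -3, 4, 5, 12 → 13.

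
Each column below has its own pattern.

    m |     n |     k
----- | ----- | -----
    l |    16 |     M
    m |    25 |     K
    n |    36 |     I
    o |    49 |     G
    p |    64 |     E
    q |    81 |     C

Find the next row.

Column m: l, m, n, o, p, q → r (letters move forward 1 place in the alphabet).
For the column n, perfect squares: 4², 5², 6², …: 16, 25, 36, 49, 64, 81 → 100.
Column k goes M, K, I, G, E, C → A (letters move back 2 places in the alphabet).
So the next row is r  100  A.

r  100  A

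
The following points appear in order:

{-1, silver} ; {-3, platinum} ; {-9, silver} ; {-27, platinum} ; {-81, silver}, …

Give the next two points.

First slot: ×3 each step; -1, -3, -9, -27, -81 → -243 → -729.
Metal goes silver, platinum, silver, platinum, silver → platinum → silver (alternates silver ↔ platinum).
So the next two points are {-243, platinum} and {-729, silver}.

{-243, platinum}, {-729, silver}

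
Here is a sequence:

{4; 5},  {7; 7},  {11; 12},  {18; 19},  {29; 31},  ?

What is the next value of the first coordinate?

First coordinate goes 4, 7, 11, 18, 29 → 47 (each term is the sum of the two before it).

47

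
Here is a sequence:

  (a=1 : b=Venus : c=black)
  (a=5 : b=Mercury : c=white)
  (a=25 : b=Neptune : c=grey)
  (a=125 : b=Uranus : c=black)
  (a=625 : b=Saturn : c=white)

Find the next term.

A goes 1, 5, 25, 125, 625 → 3125 (×5 each step).
For the b, runs backward through the planets Mercury→Neptune: Venus, Mercury, Neptune, Uranus, Saturn → Jupiter.
C: repeats black → white → grey; black, white, grey, black, white → grey.
Combining the parts gives (a=3125 : b=Jupiter : c=grey).

(a=3125 : b=Jupiter : c=grey)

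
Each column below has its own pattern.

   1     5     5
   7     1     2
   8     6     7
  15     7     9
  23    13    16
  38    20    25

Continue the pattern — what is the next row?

61  33  41

First component: each term is the sum of the two before it, so 1, 7, 8, 15, 23, 38 → 61.
Second component: each term is the sum of the two before it, so 5, 1, 6, 7, 13, 20 → 33.
Third component goes 5, 2, 7, 9, 16, 25 → 41 (each term is the sum of the two before it).
So the next row is 61  33  41.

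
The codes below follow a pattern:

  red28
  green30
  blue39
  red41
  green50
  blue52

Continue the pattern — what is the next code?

Colour: repeats red → green → blue; red, green, blue, red, green, blue → red.
Second component — alternating steps +2, +9, +2, +9, …: 28, 30, 39, 41, 50, 52 → 61.
So the next code is red61.

red61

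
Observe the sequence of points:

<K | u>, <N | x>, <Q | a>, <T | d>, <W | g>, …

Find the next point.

<Z | j>

First letter: K, N, Q, T, W → Z (letters move forward 3 places in the alphabet).
Second letter: u, x, a, d, g → j (letters move forward 3 places in the alphabet, wrapping Z→A).
So the next point is <Z | j>.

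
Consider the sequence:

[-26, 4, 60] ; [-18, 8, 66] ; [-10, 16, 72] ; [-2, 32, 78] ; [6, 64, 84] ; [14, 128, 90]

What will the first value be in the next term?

22

For the first value, +8 each step: -26, -18, -10, -2, 6, 14 → 22.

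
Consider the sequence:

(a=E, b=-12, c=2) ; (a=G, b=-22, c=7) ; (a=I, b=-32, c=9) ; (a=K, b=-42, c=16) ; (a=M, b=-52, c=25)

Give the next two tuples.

A — letters move forward 2 places in the alphabet: E, G, I, K, M → O → Q.
B goes -12, -22, -32, -42, -52 → -62 → -72 (−10 each step).
C — each term is the sum of the two before it: 2, 7, 9, 16, 25 → 41 → 66.
Putting the parts together: (a=O, b=-62, c=41) and then (a=Q, b=-72, c=66).

(a=O, b=-62, c=41), (a=Q, b=-72, c=66)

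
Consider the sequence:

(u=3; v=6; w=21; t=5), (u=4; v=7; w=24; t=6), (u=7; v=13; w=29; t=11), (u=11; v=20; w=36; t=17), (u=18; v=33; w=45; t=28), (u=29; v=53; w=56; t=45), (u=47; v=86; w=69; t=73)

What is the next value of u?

U: 3, 4, 7, 11, 18, 29, 47 → 76 (each term is the sum of the two before it).

76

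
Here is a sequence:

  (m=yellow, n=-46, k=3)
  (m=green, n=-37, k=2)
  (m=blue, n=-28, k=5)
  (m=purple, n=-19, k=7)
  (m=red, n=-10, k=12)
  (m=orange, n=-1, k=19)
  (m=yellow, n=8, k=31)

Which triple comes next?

(m=green, n=17, k=50)

M — repeats yellow → green → blue → purple → red → orange: yellow, green, blue, purple, red, orange, yellow → green.
N: -46, -37, -28, -19, -10, -1, 8 → 17 (+9 each step).
For the k, each term is the sum of the two before it: 3, 2, 5, 7, 12, 19, 31 → 50.
So the next triple is (m=green, n=17, k=50).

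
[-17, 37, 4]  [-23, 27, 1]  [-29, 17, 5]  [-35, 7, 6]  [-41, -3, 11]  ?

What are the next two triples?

First coordinate: −6 each step, so -17, -23, -29, -35, -41 → -47 → -53.
Second coordinate: 37, 27, 17, 7, -3 → -13 → -23 (−10 each step).
Third coordinate: 4, 1, 5, 6, 11 → 17 → 28 (each term is the sum of the two before it).
Putting the parts together: [-47, -13, 17] and then [-53, -23, 28].

[-47, -13, 17], [-53, -23, 28]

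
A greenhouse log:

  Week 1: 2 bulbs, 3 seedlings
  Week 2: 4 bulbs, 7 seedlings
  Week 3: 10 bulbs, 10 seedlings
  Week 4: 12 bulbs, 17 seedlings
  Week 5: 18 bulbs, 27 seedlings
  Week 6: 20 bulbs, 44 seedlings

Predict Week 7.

26 bulbs, 71 seedlings

Bulbs: alternating steps +2, +6, +2, +6, …; 2, 4, 10, 12, 18, 20 → 26.
Seedlings goes 3, 7, 10, 17, 27, 44 → 71 (each term is the sum of the two before it).
Combining the parts gives 26 bulbs, 71 seedlings.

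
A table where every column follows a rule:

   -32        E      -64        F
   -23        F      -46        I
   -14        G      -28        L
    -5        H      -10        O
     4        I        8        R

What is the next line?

13  J  26  U

First component: +9 each step, so -32, -23, -14, -5, 4 → 13.
First letter goes E, F, G, H, I → J (letters move forward 1 place in the alphabet).
Third component: always 2 × the first component; -64, -46, -28, -10, 8 → 26.
Second letter: letters move forward 3 places in the alphabet; F, I, L, O, R → U.
Combining the parts gives 13  J  26  U.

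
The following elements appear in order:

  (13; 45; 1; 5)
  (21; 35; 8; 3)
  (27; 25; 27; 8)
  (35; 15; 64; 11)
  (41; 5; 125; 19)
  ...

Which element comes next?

(49; -5; 216; 30)

First entry: 13, 21, 27, 35, 41 → 49 (alternating steps +8, +6, +8, +6, …).
Second entry: 45, 35, 25, 15, 5 → -5 (−10 each step).
Third entry: perfect cubes: 1³, 2³, 3³, …; 1, 8, 27, 64, 125 → 216.
Fourth entry: each term is the sum of the two before it; 5, 3, 8, 11, 19 → 30.
Putting it together: (49; -5; 216; 30).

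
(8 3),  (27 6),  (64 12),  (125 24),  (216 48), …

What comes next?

First value: perfect cubes: 2³, 3³, 4³, …, so 8, 27, 64, 125, 216 → 343.
Second value: 3, 6, 12, 24, 48 → 96 (×2 each step).
Putting it together: (343 96).

(343 96)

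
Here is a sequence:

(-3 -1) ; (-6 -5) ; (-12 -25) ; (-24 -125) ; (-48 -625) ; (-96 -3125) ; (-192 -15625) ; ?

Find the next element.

First part goes -3, -6, -12, -24, -48, -96, -192 → -384 (×2 each step).
Second part — ×5 each step: -1, -5, -25, -125, -625, -3125, -15625 → -78125.
Putting it together: (-384 -78125).

(-384 -78125)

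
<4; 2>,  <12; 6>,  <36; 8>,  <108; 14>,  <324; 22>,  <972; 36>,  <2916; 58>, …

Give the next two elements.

First value: ×3 each step; 4, 12, 36, 108, 324, 972, 2916 → 8748 → 26244.
Second value: each term is the sum of the two before it, so 2, 6, 8, 14, 22, 36, 58 → 94 → 152.
Putting the parts together: <8748; 94> and then <26244; 152>.

<8748; 94>, <26244; 152>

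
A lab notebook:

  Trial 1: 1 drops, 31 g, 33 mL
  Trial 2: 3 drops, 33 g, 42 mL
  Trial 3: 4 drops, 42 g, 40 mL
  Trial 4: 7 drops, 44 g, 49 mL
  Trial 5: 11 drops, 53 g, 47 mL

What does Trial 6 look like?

18 drops, 55 g, 56 mL

Drops: 1, 3, 4, 7, 11 → 18 (each term is the sum of the two before it).
For the g, alternating steps +2, +9, +2, +9, …: 31, 33, 42, 44, 53 → 55.
ML goes 33, 42, 40, 49, 47 → 56 (alternating steps +9, −2, +9, −2, …).
Putting it together: 18 drops, 55 g, 56 mL.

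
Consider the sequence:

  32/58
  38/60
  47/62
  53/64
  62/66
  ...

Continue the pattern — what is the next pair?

68/68

First part: 32, 38, 47, 53, 62 → 68 (alternating steps +6, +9, +6, +9, …).
For the second part, +2 each step: 58, 60, 62, 64, 66 → 68.
Combining the parts gives 68/68.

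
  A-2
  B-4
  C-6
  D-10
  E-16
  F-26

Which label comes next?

Letter — letters move forward 1 place in the alphabet: A, B, C, D, E, F → G.
Second component: each term is the sum of the two before it; 2, 4, 6, 10, 16, 26 → 42.
Combining the parts gives G-42.

G-42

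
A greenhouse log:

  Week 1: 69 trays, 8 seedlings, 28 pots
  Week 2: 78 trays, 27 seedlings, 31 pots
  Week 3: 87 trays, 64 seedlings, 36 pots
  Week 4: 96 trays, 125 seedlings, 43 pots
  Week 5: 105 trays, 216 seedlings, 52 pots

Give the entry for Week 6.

114 trays, 343 seedlings, 63 pots

Trays: +9 each step; 69, 78, 87, 96, 105 → 114.
Seedlings: 8, 27, 64, 125, 216 → 343 (perfect cubes: 2³, 3³, 4³, …).
Pots — differences are 3, 5, 7, … (increasing by 2 each time): 28, 31, 36, 43, 52 → 63.
Putting it together: 114 trays, 343 seedlings, 63 pots.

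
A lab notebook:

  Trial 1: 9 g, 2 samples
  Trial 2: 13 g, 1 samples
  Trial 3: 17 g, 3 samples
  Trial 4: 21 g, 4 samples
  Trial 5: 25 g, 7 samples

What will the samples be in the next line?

11

G goes 9, 13, 17, 21, 25 → 29 (+4 each step).
Samples: each term is the sum of the two before it, so 2, 1, 3, 4, 7 → 11.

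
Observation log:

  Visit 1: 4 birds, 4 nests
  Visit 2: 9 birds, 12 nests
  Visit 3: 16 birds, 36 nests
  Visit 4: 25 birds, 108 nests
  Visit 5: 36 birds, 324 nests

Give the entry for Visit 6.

49 birds, 972 nests

Birds: perfect squares: 2², 3², 4², …, so 4, 9, 16, 25, 36 → 49.
For the nests, ×3 each step: 4, 12, 36, 108, 324 → 972.
Combining the parts gives 49 birds, 972 nests.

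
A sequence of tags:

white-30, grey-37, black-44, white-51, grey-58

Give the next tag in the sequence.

black-65

Shade: white, grey, black, white, grey → black (repeats white → grey → black).
Second component: +7 each step, so 30, 37, 44, 51, 58 → 65.
Combining the parts gives black-65.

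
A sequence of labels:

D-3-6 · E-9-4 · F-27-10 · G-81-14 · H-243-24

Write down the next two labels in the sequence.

Letter: D, E, F, G, H → I → J (letters move forward 1 place in the alphabet).
Second component: ×3 each step, so 3, 9, 27, 81, 243 → 729 → 2187.
For the third component, each term is the sum of the two before it: 6, 4, 10, 14, 24 → 38 → 62.
So the next two labels are I-729-38 and J-2187-62.

I-729-38 then J-2187-62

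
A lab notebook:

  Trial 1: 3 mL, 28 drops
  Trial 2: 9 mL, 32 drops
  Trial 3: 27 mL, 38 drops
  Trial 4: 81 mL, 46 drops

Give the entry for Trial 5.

ML: ×3 each step, so 3, 9, 27, 81 → 243.
Drops: differences are 4, 6, 8, … (increasing by 2 each time); 28, 32, 38, 46 → 56.
So the next record is 243 mL, 56 drops.

243 mL, 56 drops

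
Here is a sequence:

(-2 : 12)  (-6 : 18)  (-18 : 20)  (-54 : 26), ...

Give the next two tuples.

First value: ×3 each step; -2, -6, -18, -54 → -162 → -486.
Second value: 12, 18, 20, 26 → 28 → 34 (alternating steps +6, +2, +6, +2, …).
So the next two tuples are (-162 : 28) and (-486 : 34).

(-162 : 28), (-486 : 34)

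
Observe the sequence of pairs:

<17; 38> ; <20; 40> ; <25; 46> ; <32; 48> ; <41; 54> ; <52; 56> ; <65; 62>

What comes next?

<80; 64>

First value — differences are 3, 5, 7, … (increasing by 2 each time): 17, 20, 25, 32, 41, 52, 65 → 80.
Second value: alternating steps +2, +6, +2, +6, …, so 38, 40, 46, 48, 54, 56, 62 → 64.
Putting it together: <80; 64>.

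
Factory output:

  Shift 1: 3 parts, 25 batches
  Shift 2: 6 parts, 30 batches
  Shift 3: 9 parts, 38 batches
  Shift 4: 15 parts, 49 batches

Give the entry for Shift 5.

Parts: each term is the sum of the two before it, so 3, 6, 9, 15 → 24.
Batches: 25, 30, 38, 49 → 63 (differences are 5, 8, 11, … (increasing by 3 each time)).
Combining the parts gives 24 parts, 63 batches.

24 parts, 63 batches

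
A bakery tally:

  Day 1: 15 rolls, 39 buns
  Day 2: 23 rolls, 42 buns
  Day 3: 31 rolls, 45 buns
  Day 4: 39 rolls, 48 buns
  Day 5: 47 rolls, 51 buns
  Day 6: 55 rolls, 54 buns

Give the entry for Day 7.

Rolls goes 15, 23, 31, 39, 47, 55 → 63 (+8 each step).
Buns — +3 each step: 39, 42, 45, 48, 51, 54 → 57.
Combining the parts gives 63 rolls, 57 buns.

63 rolls, 57 buns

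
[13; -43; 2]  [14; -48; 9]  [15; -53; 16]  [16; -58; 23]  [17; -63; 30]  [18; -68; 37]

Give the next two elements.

[19; -73; 44], [20; -78; 51]

First slot: 13, 14, 15, 16, 17, 18 → 19 → 20 (+1 each step).
For the second slot, −5 each step: -43, -48, -53, -58, -63, -68 → -73 → -78.
Third slot: +7 each step; 2, 9, 16, 23, 30, 37 → 44 → 51.
Putting the parts together: [19; -73; 44] and then [20; -78; 51].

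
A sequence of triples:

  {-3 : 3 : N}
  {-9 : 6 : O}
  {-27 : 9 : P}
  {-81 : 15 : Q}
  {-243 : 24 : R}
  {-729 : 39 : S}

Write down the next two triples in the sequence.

{-2187 : 63 : T}, {-6561 : 102 : U}

First part: ×3 each step; -3, -9, -27, -81, -243, -729 → -2187 → -6561.
Second part goes 3, 6, 9, 15, 24, 39 → 63 → 102 (each term is the sum of the two before it).
For the letter, letters move forward 1 place in the alphabet: N, O, P, Q, R, S → T → U.
So the next two triples are {-2187 : 63 : T} and {-6561 : 102 : U}.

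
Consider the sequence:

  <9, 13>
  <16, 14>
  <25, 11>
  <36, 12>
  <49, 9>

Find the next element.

For the first component, perfect squares: 3², 4², 5², …: 9, 16, 25, 36, 49 → 64.
Second component goes 13, 14, 11, 12, 9 → 10 (alternating steps +1, −3, +1, −3, …).
Combining the parts gives <64, 10>.

<64, 10>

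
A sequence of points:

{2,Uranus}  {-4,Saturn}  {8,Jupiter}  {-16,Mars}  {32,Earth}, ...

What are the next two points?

First value — ×(-2) each step: 2, -4, 8, -16, 32 → -64 → 128.
Planet: runs backward through the planets Mercury→Neptune; Uranus, Saturn, Jupiter, Mars, Earth → Venus → Mercury.
Putting the parts together: {-64,Venus} and then {128,Mercury}.

{-64,Venus}, {128,Mercury}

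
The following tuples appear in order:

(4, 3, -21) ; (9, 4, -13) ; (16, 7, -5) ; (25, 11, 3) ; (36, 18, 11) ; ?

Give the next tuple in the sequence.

(49, 29, 19)

First part: 4, 9, 16, 25, 36 → 49 (perfect squares: 2², 3², 4², …).
Second part: 3, 4, 7, 11, 18 → 29 (each term is the sum of the two before it).
Third part: +8 each step; -21, -13, -5, 3, 11 → 19.
So the next tuple is (49, 29, 19).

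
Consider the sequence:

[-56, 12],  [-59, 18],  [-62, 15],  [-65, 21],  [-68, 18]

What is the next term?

First part: −3 each step, so -56, -59, -62, -65, -68 → -71.
Second part: alternating steps +6, −3, +6, −3, …, so 12, 18, 15, 21, 18 → 24.
Putting it together: [-71, 24].

[-71, 24]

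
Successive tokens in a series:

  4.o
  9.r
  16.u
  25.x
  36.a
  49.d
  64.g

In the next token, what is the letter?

Letter: o, r, u, x, a, d, g → j (letters move forward 3 places in the alphabet, wrapping Z→A).

j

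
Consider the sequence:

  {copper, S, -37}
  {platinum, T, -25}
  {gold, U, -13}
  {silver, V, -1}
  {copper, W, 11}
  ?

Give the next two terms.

Metal — repeats copper → platinum → gold → silver: copper, platinum, gold, silver, copper → platinum → gold.
For the letter, letters move forward 1 place in the alphabet: S, T, U, V, W → X → Y.
Third slot: +12 each step, so -37, -25, -13, -1, 11 → 23 → 35.
So the next two terms are {platinum, X, 23} and {gold, Y, 35}.

{platinum, X, 23}, {gold, Y, 35}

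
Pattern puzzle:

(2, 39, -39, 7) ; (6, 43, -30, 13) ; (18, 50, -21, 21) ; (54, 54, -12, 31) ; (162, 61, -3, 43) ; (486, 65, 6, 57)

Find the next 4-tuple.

First entry — ×3 each step: 2, 6, 18, 54, 162, 486 → 1458.
For the second entry, alternating steps +4, +7, +4, +7, …: 39, 43, 50, 54, 61, 65 → 72.
Third entry: -39, -30, -21, -12, -3, 6 → 15 (+9 each step).
Fourth entry — differences are 6, 8, 10, … (increasing by 2 each time): 7, 13, 21, 31, 43, 57 → 73.
So the next 4-tuple is (1458, 72, 15, 73).

(1458, 72, 15, 73)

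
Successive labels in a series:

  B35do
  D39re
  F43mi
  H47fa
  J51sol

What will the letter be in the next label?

L

For the letter, letters move forward 2 places in the alphabet: B, D, F, H, J → L.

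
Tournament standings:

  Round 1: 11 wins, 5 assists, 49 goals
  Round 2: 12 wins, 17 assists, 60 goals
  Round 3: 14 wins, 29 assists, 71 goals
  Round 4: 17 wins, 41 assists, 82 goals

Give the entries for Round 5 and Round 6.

21 wins, 53 assists, 93 goals; 26 wins, 65 assists, 104 goals

Wins: differences are 1, 2, 3, … (increasing by 1 each time), so 11, 12, 14, 17 → 21 → 26.
Assists: +12 each step, so 5, 17, 29, 41 → 53 → 65.
Goals goes 49, 60, 71, 82 → 93 → 104 (+11 each step).
So the next two lines are 21 wins, 53 assists, 93 goals and 26 wins, 65 assists, 104 goals.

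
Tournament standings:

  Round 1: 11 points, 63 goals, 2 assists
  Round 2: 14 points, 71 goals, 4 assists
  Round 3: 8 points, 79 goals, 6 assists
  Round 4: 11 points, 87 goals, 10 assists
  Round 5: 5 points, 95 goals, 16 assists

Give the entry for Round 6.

8 points, 103 goals, 26 assists

Points: alternating steps +3, −6, +3, −6, …, so 11, 14, 8, 11, 5 → 8.
Goals goes 63, 71, 79, 87, 95 → 103 (+8 each step).
Assists — each term is the sum of the two before it: 2, 4, 6, 10, 16 → 26.
Combining the parts gives 8 points, 103 goals, 26 assists.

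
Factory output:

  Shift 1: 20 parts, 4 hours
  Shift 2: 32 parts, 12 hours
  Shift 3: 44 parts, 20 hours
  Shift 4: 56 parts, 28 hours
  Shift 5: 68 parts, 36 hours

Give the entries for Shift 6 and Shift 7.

Parts goes 20, 32, 44, 56, 68 → 80 → 92 (+12 each step).
Hours: 4, 12, 20, 28, 36 → 44 → 52 (+8 each step).
Putting the parts together: 80 parts, 44 hours and then 92 parts, 52 hours.

80 parts, 44 hours; 92 parts, 52 hours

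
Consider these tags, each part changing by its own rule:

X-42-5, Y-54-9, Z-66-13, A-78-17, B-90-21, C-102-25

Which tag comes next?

D-114-29

For the letter, letters move forward 1 place in the alphabet, wrapping Z→A: X, Y, Z, A, B, C → D.
Second component goes 42, 54, 66, 78, 90, 102 → 114 (+12 each step).
For the third component, +4 each step: 5, 9, 13, 17, 21, 25 → 29.
So the next tag is D-114-29.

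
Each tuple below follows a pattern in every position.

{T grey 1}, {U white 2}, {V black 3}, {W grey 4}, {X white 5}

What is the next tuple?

{Y black 6}

For the letter, letters move forward 1 place in the alphabet: T, U, V, W, X → Y.
For the shade, repeats grey → white → black: grey, white, black, grey, white → black.
Third slot: +1 each step, so 1, 2, 3, 4, 5 → 6.
Putting it together: {Y black 6}.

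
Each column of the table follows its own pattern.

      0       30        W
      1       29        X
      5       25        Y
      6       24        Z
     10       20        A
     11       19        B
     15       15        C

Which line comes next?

First component — alternating steps +1, +4, +1, +4, …: 0, 1, 5, 6, 10, 11, 15 → 16.
Second component: 30, 29, 25, 24, 20, 19, 15 → 14 (together with the first component always sums to 30).
Letter: letters move forward 1 place in the alphabet, wrapping Z→A; W, X, Y, Z, A, B, C → D.
Combining the parts gives 16  14  D.

16  14  D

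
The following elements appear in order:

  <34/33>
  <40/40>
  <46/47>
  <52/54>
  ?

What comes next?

<58/61>

First component: +6 each step, so 34, 40, 46, 52 → 58.
Second component: +7 each step; 33, 40, 47, 54 → 61.
Putting it together: <58/61>.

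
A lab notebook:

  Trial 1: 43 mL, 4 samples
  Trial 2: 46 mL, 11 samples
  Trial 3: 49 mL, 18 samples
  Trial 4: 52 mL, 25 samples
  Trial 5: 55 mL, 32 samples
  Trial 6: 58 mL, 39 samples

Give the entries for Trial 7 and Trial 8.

61 mL, 46 samples; 64 mL, 53 samples

ML: 43, 46, 49, 52, 55, 58 → 61 → 64 (+3 each step).
For the samples, +7 each step: 4, 11, 18, 25, 32, 39 → 46 → 53.
Putting the parts together: 61 mL, 46 samples and then 64 mL, 53 samples.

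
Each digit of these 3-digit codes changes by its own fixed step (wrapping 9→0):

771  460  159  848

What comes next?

537

For the first digit, −3 each step, mod 10: 7, 4, 1, 8 → 5.
Second digit: −1 each step, mod 10, so 7, 6, 5, 4 → 3.
Third digit goes 1, 0, 9, 8 → 7 (−1 each step, mod 10).
So the next code is 537.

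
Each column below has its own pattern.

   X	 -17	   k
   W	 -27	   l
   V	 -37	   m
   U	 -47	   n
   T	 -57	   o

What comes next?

S  -67  p

For the first letter, letters move back 1 place in the alphabet: X, W, V, U, T → S.
Second component: −10 each step; -17, -27, -37, -47, -57 → -67.
Second letter: letters move forward 1 place in the alphabet, so k, l, m, n, o → p.
Putting it together: S  -67  p.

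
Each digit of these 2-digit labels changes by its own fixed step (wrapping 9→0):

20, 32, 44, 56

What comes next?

First digit: +1 each step, mod 10; 2, 3, 4, 5 → 6.
Second digit goes 0, 2, 4, 6 → 8 (+2 each step, mod 10).
So the next label is 68.

68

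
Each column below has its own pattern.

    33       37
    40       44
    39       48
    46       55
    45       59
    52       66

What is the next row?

51  70

First component: 33, 40, 39, 46, 45, 52 → 51 (alternating steps +7, −1, +7, −1, …).
For the second component, alternating steps +7, +4, +7, +4, …: 37, 44, 48, 55, 59, 66 → 70.
Putting it together: 51  70.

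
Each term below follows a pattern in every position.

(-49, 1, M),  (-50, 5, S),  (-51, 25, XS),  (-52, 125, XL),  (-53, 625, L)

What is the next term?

First part goes -49, -50, -51, -52, -53 → -54 (−1 each step).
Second part: ×5 each step; 1, 5, 25, 125, 625 → 3125.
Size: runs backward through clothing sizes XS→XL, so M, S, XS, XL, L → M.
Combining the parts gives (-54, 3125, M).

(-54, 3125, M)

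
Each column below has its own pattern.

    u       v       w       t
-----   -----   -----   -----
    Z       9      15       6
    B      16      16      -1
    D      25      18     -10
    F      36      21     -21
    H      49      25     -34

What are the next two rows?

Column u — letters move forward 2 places in the alphabet, wrapping Z→A: Z, B, D, F, H → J → L.
Column v: perfect squares: 3², 4², 5², …; 9, 16, 25, 36, 49 → 64 → 81.
Column w: differences are 1, 2, 3, … (increasing by 1 each time), so 15, 16, 18, 21, 25 → 30 → 36.
Column t goes 6, -1, -10, -21, -34 → -49 → -66 (together with the column v always sums to 15).
So the next two rows are J  64  30  -49 and L  81  36  -66.

J  64  30  -49; L  81  36  -66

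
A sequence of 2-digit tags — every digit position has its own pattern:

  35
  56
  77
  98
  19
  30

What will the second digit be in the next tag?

For the second digit, +1 each step, mod 10: 5, 6, 7, 8, 9, 0 → 1.

1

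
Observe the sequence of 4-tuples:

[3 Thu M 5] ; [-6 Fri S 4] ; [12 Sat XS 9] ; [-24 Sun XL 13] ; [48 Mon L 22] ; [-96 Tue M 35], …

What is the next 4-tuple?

First component goes 3, -6, 12, -24, 48, -96 → 192 (×(-2) each step).
Day — runs through the weekdays Mon→Sun: Thu, Fri, Sat, Sun, Mon, Tue → Wed.
Size: repeats M → S → XS → XL → L; M, S, XS, XL, L, M → S.
For the fourth component, each term is the sum of the two before it: 5, 4, 9, 13, 22, 35 → 57.
So the next 4-tuple is [192 Wed S 57].

[192 Wed S 57]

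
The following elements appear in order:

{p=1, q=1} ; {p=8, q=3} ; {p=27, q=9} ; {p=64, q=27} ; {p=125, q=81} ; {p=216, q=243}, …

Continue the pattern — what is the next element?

P: perfect cubes: 1³, 2³, 3³, …; 1, 8, 27, 64, 125, 216 → 343.
Q: ×3 each step, so 1, 3, 9, 27, 81, 243 → 729.
So the next element is {p=343, q=729}.

{p=343, q=729}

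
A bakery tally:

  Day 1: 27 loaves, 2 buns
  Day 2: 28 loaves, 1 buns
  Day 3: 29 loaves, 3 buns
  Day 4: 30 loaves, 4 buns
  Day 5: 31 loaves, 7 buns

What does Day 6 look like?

Loaves: +1 each step; 27, 28, 29, 30, 31 → 32.
Buns: each term is the sum of the two before it, so 2, 1, 3, 4, 7 → 11.
Combining the parts gives 32 loaves, 11 buns.

32 loaves, 11 buns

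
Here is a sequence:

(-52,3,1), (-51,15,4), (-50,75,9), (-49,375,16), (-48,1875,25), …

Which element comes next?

First component: +1 each step, so -52, -51, -50, -49, -48 → -47.
Second component: 3, 15, 75, 375, 1875 → 9375 (×5 each step).
For the third component, perfect squares: 1², 2², 3², …: 1, 4, 9, 16, 25 → 36.
Combining the parts gives (-47,9375,36).

(-47,9375,36)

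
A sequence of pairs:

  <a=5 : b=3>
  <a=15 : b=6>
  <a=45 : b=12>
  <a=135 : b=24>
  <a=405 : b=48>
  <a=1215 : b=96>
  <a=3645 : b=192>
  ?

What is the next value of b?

B — ×2 each step: 3, 6, 12, 24, 48, 96, 192 → 384.

384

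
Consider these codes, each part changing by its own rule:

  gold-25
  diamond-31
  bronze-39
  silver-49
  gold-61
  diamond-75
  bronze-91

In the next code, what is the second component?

109

Second component goes 25, 31, 39, 49, 61, 75, 91 → 109 (differences are 6, 8, 10, … (increasing by 2 each time)).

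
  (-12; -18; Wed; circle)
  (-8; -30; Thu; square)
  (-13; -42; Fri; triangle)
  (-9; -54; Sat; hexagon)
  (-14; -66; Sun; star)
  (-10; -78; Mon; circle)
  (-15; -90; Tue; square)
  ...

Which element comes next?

(-11; -102; Wed; triangle)

For the first slot, alternating steps +4, −5, +4, −5, …: -12, -8, -13, -9, -14, -10, -15 → -11.
Second slot: −12 each step; -18, -30, -42, -54, -66, -78, -90 → -102.
Day goes Wed, Thu, Fri, Sat, Sun, Mon, Tue → Wed (runs through the weekdays Mon→Sun).
For the shape, repeats circle → square → triangle → hexagon → star: circle, square, triangle, hexagon, star, circle, square → triangle.
So the next element is (-11; -102; Wed; triangle).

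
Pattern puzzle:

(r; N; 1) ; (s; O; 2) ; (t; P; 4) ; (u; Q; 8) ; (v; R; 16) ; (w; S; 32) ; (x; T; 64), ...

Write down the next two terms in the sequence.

(y; U; 128), (z; V; 256)

First letter goes r, s, t, u, v, w, x → y → z (letters move forward 1 place in the alphabet).
Second letter: letters move forward 1 place in the alphabet; N, O, P, Q, R, S, T → U → V.
Third coordinate: ×2 each step; 1, 2, 4, 8, 16, 32, 64 → 128 → 256.
Putting the parts together: (y; U; 128) and then (z; V; 256).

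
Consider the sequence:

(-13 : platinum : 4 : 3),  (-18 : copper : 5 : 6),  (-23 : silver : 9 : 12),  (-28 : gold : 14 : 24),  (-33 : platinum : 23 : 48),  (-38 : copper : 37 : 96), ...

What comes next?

(-43 : silver : 60 : 192)

First part: −5 each step; -13, -18, -23, -28, -33, -38 → -43.
Metal: platinum, copper, silver, gold, platinum, copper → silver (repeats platinum → copper → silver → gold).
For the third part, each term is the sum of the two before it: 4, 5, 9, 14, 23, 37 → 60.
Fourth part: ×2 each step, so 3, 6, 12, 24, 48, 96 → 192.
Combining the parts gives (-43 : silver : 60 : 192).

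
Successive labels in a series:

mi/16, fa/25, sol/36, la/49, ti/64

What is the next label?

Note goes mi, fa, sol, la, ti → do (runs through the solfège scale do→ti).
For the second component, perfect squares: 4², 5², 6², …: 16, 25, 36, 49, 64 → 81.
So the next label is do/81.

do/81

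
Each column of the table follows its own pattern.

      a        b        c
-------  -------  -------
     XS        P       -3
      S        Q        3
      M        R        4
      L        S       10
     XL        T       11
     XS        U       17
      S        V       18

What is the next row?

M  W  24

Column a: repeats XS → S → M → L → XL; XS, S, M, L, XL, XS, S → M.
Column b — letters move forward 1 place in the alphabet: P, Q, R, S, T, U, V → W.
Column c: -3, 3, 4, 10, 11, 17, 18 → 24 (alternating steps +6, +1, +6, +1, …).
So the next row is M  W  24.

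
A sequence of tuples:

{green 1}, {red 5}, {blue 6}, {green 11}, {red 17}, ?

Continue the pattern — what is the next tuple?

Colour: repeats green → red → blue; green, red, blue, green, red → blue.
Second part: each term is the sum of the two before it, so 1, 5, 6, 11, 17 → 28.
Combining the parts gives {blue 28}.

{blue 28}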